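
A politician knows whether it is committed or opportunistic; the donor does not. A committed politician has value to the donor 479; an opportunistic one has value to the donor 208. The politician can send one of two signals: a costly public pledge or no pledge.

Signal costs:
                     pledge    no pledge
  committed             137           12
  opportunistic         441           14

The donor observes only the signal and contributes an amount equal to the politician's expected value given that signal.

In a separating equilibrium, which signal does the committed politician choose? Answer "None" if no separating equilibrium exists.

pledge

Try committed → pledge, opportunistic → no pledge:
  If types separate, pledge earns payment 479 and no pledge earns 208.
  Committed: pledge gives 479 − 137 = 342; no pledge gives 208 − 12 = 196. No deviation. ✓
  Opportunistic: no pledge gives 208 − 14 = 194; pledge gives 479 − 441 = 38. No deviation. ✓
Both hold — the committed type sends pledge.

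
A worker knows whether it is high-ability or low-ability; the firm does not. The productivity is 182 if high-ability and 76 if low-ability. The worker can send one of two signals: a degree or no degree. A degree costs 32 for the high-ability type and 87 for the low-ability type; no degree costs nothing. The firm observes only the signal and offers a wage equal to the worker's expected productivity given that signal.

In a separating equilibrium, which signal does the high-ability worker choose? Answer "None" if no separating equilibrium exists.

Try high-ability → degree, low-ability → no degree:
  If types separate, degree earns payment 182 and no degree earns 76.
  High-ability: degree gives 182 − 32 = 150; no degree gives 76 − 0 = 76. No deviation. ✓
  Low-ability: no degree gives 76 − 0 = 76; degree gives 182 − 87 = 95. Would deviate. ✗
Try high-ability → no degree, low-ability → degree:
  If types separate, no degree earns payment 182 and degree earns 76.
  High-ability: no degree gives 182 − 0 = 182; degree gives 76 − 32 = 44. No deviation. ✓
  Low-ability: degree gives 76 − 87 = -11; no degree gives 182 − 0 = 182. Would deviate. ✗
Neither assignment is incentive-compatible.

None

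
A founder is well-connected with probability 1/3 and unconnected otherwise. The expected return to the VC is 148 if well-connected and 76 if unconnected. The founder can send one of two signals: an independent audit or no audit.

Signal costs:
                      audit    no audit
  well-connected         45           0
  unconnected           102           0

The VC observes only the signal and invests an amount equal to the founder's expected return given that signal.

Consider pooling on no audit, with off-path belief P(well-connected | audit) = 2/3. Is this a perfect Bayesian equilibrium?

Yes

At the pooled signal (no audit) the VC holds the prior 1/3 and pays 1/3·148 + 2/3·76 = 100. Off-path (audit) belief 2/3 gives 2/3·148 + 1/3·76 = 124.
Well-connected: no audit gives 100 − 0 = 100; audit gives 124 − 45 = 79. Stays. ✓
Unconnected: no audit gives 100 − 0 = 100; audit gives 124 − 102 = 22. Stays. ✓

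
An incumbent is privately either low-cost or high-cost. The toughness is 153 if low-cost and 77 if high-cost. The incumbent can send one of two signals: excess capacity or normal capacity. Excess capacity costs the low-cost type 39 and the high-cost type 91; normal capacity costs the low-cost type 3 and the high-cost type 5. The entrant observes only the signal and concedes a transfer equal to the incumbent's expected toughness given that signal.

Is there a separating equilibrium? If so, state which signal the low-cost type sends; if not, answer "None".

excess capacity

Try low-cost → excess capacity, high-cost → normal capacity:
  If types separate, excess capacity earns payment 153 and normal capacity earns 77.
  Low-cost: excess capacity gives 153 − 39 = 114; normal capacity gives 77 − 3 = 74. No deviation. ✓
  High-cost: normal capacity gives 77 − 5 = 72; excess capacity gives 153 − 91 = 62. No deviation. ✓
Both hold — the low-cost type sends excess capacity.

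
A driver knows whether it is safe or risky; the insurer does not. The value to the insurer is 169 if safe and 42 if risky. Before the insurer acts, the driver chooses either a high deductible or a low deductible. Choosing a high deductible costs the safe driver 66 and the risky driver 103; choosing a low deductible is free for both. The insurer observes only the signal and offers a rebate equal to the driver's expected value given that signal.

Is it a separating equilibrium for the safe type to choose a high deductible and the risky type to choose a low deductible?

No

Under separation the insurer infers type exactly: high deductible → safe (pays 169), low deductible → risky (pays 42).
Safe: high deductible gives 169 − 66 = 103; low deductible gives 42 − 0 = 42. No deviation. ✓
Risky: low deductible gives 42 − 0 = 42; high deductible gives 169 − 103 = 66. Would deviate. ✗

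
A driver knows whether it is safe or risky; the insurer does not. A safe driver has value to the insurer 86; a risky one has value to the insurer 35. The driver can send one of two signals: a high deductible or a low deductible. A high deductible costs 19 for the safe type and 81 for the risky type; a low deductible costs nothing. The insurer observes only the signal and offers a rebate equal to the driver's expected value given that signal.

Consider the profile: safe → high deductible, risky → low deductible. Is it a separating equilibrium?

Yes

If types separate, high deductible earns payment 86 and low deductible earns 35.
Safe: high deductible gives 86 − 19 = 67; low deductible gives 35 − 0 = 35. No deviation. ✓
Risky: low deductible gives 35 − 0 = 35; high deductible gives 86 − 81 = 5. No deviation. ✓
Both incentive constraints hold.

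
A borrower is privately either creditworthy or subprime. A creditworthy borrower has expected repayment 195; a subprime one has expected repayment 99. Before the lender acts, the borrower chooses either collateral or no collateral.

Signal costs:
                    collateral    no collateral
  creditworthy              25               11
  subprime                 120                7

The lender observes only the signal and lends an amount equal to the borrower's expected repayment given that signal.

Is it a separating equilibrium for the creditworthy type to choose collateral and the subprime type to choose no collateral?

If types separate, collateral earns payment 195 and no collateral earns 99.
Creditworthy: collateral gives 195 − 25 = 170; no collateral gives 99 − 11 = 88. No deviation. ✓
Subprime: no collateral gives 99 − 7 = 92; collateral gives 195 − 120 = 75. No deviation. ✓
Both incentive constraints hold.

Yes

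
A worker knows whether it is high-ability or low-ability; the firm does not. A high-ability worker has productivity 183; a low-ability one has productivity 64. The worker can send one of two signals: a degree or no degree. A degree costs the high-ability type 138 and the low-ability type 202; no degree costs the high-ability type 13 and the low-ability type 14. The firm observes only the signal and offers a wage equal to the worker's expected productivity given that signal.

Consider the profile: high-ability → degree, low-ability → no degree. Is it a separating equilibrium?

If types separate, degree earns payment 183 and no degree earns 64.
High-ability: degree gives 183 − 138 = 45; no degree gives 64 − 13 = 51. Would deviate. ✗
Low-ability: no degree gives 64 − 14 = 50; degree gives 183 − 202 = -19. No deviation. ✓

No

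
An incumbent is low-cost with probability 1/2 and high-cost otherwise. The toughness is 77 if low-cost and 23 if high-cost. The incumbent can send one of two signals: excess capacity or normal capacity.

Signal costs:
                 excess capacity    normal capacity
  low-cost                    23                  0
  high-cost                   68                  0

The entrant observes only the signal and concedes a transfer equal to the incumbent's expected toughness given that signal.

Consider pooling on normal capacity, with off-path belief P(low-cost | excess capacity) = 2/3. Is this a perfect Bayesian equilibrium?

At the pooled signal (normal capacity) the entrant holds the prior 1/2 and pays 1/2·77 + 1/2·23 = 50. Off-path (excess capacity) belief 2/3 gives 2/3·77 + 1/3·23 = 59.
Low-cost: normal capacity gives 50 − 0 = 50; excess capacity gives 59 − 23 = 36. Stays. ✓
High-cost: normal capacity gives 50 − 0 = 50; excess capacity gives 59 − 68 = -9. Stays. ✓

Yes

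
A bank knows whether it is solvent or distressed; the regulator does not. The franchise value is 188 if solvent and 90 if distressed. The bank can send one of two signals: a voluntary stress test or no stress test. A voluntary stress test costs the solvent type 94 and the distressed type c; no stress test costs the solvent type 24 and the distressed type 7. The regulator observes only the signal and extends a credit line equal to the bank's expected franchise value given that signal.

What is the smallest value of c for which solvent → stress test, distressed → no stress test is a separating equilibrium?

105

Under separation: stress test → solvent (pays 188); no stress test → distressed (pays 90).
Solvent: 188 − 94 = 94 ≥ 90 − 24 = 66. Holds regardless of c. ✓
Distressed: 90 − 7 ≥ 188 − c, so c ≥ 188 − 83 = 105.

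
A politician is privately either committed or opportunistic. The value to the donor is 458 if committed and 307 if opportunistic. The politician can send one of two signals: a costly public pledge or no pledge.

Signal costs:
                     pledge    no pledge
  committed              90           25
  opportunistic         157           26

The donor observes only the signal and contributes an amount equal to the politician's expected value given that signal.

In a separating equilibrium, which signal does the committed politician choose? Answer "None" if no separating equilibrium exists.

Try committed → pledge, opportunistic → no pledge:
  If types separate, pledge earns payment 458 and no pledge earns 307.
  Committed: pledge gives 458 − 90 = 368; no pledge gives 307 − 25 = 282. No deviation. ✓
  Opportunistic: no pledge gives 307 − 26 = 281; pledge gives 458 − 157 = 301. Would deviate. ✗
Try committed → no pledge, opportunistic → pledge:
  If types separate, no pledge earns payment 458 and pledge earns 307.
  Committed: no pledge gives 458 − 25 = 433; pledge gives 307 − 90 = 217. No deviation. ✓
  Opportunistic: pledge gives 307 − 157 = 150; no pledge gives 458 − 26 = 432. Would deviate. ✗
Neither assignment is incentive-compatible.

None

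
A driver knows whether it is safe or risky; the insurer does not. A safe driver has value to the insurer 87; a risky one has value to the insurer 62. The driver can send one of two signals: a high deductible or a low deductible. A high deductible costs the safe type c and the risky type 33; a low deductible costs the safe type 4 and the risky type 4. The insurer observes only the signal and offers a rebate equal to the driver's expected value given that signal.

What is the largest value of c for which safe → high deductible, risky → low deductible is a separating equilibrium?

29

Under separation: high deductible → safe (pays 87); low deductible → risky (pays 62).
Risky: 62 − 4 = 58 ≥ 87 − 33 = 54. Holds regardless of c. ✓
Safe: 87 − c ≥ 62 − 4, so c ≤ 87 − 58 = 29.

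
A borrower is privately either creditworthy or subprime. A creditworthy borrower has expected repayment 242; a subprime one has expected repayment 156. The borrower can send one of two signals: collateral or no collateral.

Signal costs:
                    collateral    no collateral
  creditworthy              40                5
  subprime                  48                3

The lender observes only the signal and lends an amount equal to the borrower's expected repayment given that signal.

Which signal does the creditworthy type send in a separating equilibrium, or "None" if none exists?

Try creditworthy → collateral, subprime → no collateral:
  If types separate, collateral earns payment 242 and no collateral earns 156.
  Creditworthy: collateral gives 242 − 40 = 202; no collateral gives 156 − 5 = 151. No deviation. ✓
  Subprime: no collateral gives 156 − 3 = 153; collateral gives 242 − 48 = 194. Would deviate. ✗
Try creditworthy → no collateral, subprime → collateral:
  If types separate, no collateral earns payment 242 and collateral earns 156.
  Creditworthy: no collateral gives 242 − 5 = 237; collateral gives 156 − 40 = 116. No deviation. ✓
  Subprime: collateral gives 156 − 48 = 108; no collateral gives 242 − 3 = 239. Would deviate. ✗
Neither assignment is incentive-compatible.

None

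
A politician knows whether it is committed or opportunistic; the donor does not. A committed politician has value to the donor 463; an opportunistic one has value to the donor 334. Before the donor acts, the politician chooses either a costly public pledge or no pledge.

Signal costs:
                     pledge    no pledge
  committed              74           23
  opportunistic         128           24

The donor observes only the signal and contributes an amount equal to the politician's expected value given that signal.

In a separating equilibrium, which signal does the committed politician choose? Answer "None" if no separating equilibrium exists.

Try committed → pledge, opportunistic → no pledge:
  If types separate, pledge earns payment 463 and no pledge earns 334.
  Committed: pledge gives 463 − 74 = 389; no pledge gives 334 − 23 = 311. No deviation. ✓
  Opportunistic: no pledge gives 334 − 24 = 310; pledge gives 463 − 128 = 335. Would deviate. ✗
Try committed → no pledge, opportunistic → pledge:
  If types separate, no pledge earns payment 463 and pledge earns 334.
  Committed: no pledge gives 463 − 23 = 440; pledge gives 334 − 74 = 260. No deviation. ✓
  Opportunistic: pledge gives 334 − 128 = 206; no pledge gives 463 − 24 = 439. Would deviate. ✗
Neither assignment is incentive-compatible.

None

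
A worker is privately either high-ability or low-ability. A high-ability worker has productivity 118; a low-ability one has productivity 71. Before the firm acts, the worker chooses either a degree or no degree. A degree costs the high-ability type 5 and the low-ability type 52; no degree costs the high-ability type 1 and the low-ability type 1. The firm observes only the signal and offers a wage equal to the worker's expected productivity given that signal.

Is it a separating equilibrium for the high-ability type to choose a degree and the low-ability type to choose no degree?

Yes

If types separate, degree earns payment 118 and no degree earns 71.
High-ability: degree gives 118 − 5 = 113; no degree gives 71 − 1 = 70. No deviation. ✓
Low-ability: no degree gives 71 − 1 = 70; degree gives 118 − 52 = 66. No deviation. ✓
Both incentive constraints hold.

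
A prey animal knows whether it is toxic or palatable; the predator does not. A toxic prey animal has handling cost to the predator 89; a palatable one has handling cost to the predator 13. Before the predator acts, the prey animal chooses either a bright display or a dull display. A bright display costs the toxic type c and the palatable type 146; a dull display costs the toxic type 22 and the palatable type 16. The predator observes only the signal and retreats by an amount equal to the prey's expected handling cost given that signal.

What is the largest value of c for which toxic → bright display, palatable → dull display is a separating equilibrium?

98

Under separation: bright display → toxic (pays 89); dull display → palatable (pays 13).
Palatable: 13 − 16 = -3 ≥ 89 − 146 = -57. Holds regardless of c. ✓
Toxic: 89 − c ≥ 13 − 22, so c ≤ 89 − -9 = 98.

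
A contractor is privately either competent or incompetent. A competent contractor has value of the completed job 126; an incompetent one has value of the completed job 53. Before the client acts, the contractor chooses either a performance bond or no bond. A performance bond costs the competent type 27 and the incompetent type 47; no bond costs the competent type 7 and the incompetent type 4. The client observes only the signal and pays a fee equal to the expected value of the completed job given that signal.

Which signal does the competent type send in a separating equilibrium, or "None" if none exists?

None

Try competent → bond, incompetent → no bond:
  Under separation the client infers type exactly: bond → competent (pays 126), no bond → incompetent (pays 53).
  Competent: bond gives 126 − 27 = 99; no bond gives 53 − 7 = 46. No deviation. ✓
  Incompetent: no bond gives 53 − 4 = 49; bond gives 126 − 47 = 79. Would deviate. ✗
Try competent → no bond, incompetent → bond:
  Under separation the client infers type exactly: no bond → competent (pays 126), bond → incompetent (pays 53).
  Competent: no bond gives 126 − 7 = 119; bond gives 53 − 27 = 26. No deviation. ✓
  Incompetent: bond gives 53 − 47 = 6; no bond gives 126 − 4 = 122. Would deviate. ✗
Neither assignment is incentive-compatible.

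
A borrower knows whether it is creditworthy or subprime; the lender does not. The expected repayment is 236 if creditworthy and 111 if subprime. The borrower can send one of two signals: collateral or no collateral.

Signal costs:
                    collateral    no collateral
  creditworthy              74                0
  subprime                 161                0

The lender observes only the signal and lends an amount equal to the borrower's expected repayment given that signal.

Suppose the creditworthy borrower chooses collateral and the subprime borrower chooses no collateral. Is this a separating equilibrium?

If types separate, collateral earns payment 236 and no collateral earns 111.
Creditworthy: collateral gives 236 − 74 = 162; no collateral gives 111 − 0 = 111. No deviation. ✓
Subprime: no collateral gives 111 − 0 = 111; collateral gives 236 − 161 = 75. No deviation. ✓
Both incentive constraints hold.

Yes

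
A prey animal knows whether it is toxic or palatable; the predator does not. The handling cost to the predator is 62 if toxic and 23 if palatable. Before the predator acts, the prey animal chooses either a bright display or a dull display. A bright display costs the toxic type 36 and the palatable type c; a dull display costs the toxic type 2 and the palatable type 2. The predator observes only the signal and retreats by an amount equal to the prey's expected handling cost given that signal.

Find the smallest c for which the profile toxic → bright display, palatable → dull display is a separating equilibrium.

41

Under separation: bright display → toxic (pays 62); dull display → palatable (pays 23).
Toxic: 62 − 36 = 26 ≥ 23 − 2 = 21. Holds regardless of c. ✓
Palatable: 23 − 2 ≥ 62 − c, so c ≥ 62 − 21 = 41.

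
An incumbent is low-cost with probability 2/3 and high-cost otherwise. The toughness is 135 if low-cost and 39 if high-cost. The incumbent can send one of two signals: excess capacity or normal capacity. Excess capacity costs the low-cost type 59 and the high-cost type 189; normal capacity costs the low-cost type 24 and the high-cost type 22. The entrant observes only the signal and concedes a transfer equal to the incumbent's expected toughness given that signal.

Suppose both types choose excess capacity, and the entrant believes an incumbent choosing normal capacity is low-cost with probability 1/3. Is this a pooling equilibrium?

At the pooled signal (excess capacity) the entrant holds the prior 2/3 and pays 2/3·135 + 1/3·39 = 103. Off-path (normal capacity) belief 1/3 gives 1/3·135 + 2/3·39 = 71.
Low-cost: excess capacity gives 103 − 59 = 44; normal capacity gives 71 − 24 = 47. Deviates. ✗
High-cost: excess capacity gives 103 − 189 = -86; normal capacity gives 71 − 22 = 49. Deviates. ✗

No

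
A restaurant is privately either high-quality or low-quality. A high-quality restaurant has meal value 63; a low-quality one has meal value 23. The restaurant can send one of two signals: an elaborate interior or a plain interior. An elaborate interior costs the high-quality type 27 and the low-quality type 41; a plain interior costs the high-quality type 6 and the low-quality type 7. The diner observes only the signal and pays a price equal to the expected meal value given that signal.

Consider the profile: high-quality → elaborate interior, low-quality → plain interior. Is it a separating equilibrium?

No

If types separate, elaborate interior earns payment 63 and plain interior earns 23.
High-quality: elaborate interior gives 63 − 27 = 36; plain interior gives 23 − 6 = 17. No deviation. ✓
Low-quality: plain interior gives 23 − 7 = 16; elaborate interior gives 63 − 41 = 22. Would deviate. ✗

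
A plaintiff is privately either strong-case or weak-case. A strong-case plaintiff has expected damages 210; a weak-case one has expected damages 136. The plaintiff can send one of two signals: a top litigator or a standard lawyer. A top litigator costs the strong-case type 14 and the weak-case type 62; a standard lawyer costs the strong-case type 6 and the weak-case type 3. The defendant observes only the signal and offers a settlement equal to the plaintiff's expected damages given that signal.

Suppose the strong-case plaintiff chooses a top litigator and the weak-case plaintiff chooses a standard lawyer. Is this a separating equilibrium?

Under separation the defendant infers type exactly: top litigator → strong-case (pays 210), standard lawyer → weak-case (pays 136).
Strong-case: top litigator gives 210 − 14 = 196; standard lawyer gives 136 − 6 = 130. No deviation. ✓
Weak-case: standard lawyer gives 136 − 3 = 133; top litigator gives 210 − 62 = 148. Would deviate. ✗

No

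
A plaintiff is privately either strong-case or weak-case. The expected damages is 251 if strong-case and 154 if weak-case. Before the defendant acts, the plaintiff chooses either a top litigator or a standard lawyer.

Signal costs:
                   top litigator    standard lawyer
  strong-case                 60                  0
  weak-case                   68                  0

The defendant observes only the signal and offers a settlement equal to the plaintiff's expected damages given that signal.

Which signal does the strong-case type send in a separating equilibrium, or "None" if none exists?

None

Try strong-case → top litigator, weak-case → standard lawyer:
  If types separate, top litigator earns payment 251 and standard lawyer earns 154.
  Strong-case: top litigator gives 251 − 60 = 191; standard lawyer gives 154 − 0 = 154. No deviation. ✓
  Weak-case: standard lawyer gives 154 − 0 = 154; top litigator gives 251 − 68 = 183. Would deviate. ✗
Try strong-case → standard lawyer, weak-case → top litigator:
  If types separate, standard lawyer earns payment 251 and top litigator earns 154.
  Strong-case: standard lawyer gives 251 − 0 = 251; top litigator gives 154 − 60 = 94. No deviation. ✓
  Weak-case: top litigator gives 154 − 68 = 86; standard lawyer gives 251 − 0 = 251. Would deviate. ✗
Neither assignment is incentive-compatible.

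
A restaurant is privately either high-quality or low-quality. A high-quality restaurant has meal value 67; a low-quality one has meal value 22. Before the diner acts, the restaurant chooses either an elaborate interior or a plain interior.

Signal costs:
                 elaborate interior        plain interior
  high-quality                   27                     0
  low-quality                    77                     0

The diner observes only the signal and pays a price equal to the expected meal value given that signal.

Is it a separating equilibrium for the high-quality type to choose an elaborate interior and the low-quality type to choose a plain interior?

Yes

Under separation the diner infers type exactly: elaborate interior → high-quality (pays 67), plain interior → low-quality (pays 22).
High-quality: elaborate interior gives 67 − 27 = 40; plain interior gives 22 − 0 = 22. No deviation. ✓
Low-quality: plain interior gives 22 − 0 = 22; elaborate interior gives 67 − 77 = -10. No deviation. ✓
Both incentive constraints hold.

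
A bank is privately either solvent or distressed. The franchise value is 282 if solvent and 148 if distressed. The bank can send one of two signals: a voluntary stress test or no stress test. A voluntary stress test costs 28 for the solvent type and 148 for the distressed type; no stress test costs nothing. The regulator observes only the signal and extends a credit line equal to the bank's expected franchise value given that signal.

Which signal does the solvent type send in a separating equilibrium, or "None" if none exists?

stress test

Try solvent → stress test, distressed → no stress test:
  Under separation the regulator infers type exactly: stress test → solvent (pays 282), no stress test → distressed (pays 148).
  Solvent: stress test gives 282 − 28 = 254; no stress test gives 148 − 0 = 148. No deviation. ✓
  Distressed: no stress test gives 148 − 0 = 148; stress test gives 282 − 148 = 134. No deviation. ✓
Both hold — the solvent type sends stress test.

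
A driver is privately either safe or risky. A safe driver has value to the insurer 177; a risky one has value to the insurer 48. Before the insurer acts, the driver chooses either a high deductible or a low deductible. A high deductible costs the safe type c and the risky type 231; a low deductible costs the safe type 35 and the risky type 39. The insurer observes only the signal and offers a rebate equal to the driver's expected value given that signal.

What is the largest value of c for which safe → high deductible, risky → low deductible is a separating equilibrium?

164

Under separation: high deductible → safe (pays 177); low deductible → risky (pays 48).
Risky: 48 − 39 = 9 ≥ 177 − 231 = -54. Holds regardless of c. ✓
Safe: 177 − c ≥ 48 − 35, so c ≤ 177 − 13 = 164.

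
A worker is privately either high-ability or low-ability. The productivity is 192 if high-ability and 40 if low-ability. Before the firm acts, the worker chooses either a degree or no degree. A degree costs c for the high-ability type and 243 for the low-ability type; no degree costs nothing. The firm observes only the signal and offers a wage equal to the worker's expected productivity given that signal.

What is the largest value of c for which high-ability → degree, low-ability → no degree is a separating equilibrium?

Under separation: degree → high-ability (pays 192); no degree → low-ability (pays 40).
Low-ability: 40 − 0 = 40 ≥ 192 − 243 = -51. Holds regardless of c. ✓
High-ability: 192 − c ≥ 40 − 0, so c ≤ 192 − 40 = 152.

152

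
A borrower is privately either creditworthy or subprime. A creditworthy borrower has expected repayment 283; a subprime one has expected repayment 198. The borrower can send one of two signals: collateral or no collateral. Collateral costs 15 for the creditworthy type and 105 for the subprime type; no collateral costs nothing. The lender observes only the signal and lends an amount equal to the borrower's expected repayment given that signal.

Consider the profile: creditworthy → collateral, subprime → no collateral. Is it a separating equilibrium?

Yes

Under separation the lender infers type exactly: collateral → creditworthy (pays 283), no collateral → subprime (pays 198).
Creditworthy: collateral gives 283 − 15 = 268; no collateral gives 198 − 0 = 198. No deviation. ✓
Subprime: no collateral gives 198 − 0 = 198; collateral gives 283 − 105 = 178. No deviation. ✓
Both incentive constraints hold.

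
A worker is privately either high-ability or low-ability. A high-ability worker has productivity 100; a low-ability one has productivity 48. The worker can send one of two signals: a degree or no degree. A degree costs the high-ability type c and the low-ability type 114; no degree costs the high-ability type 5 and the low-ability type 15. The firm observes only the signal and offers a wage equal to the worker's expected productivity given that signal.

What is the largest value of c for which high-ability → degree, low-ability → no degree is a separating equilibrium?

57

Under separation: degree → high-ability (pays 100); no degree → low-ability (pays 48).
Low-ability: 48 − 15 = 33 ≥ 100 − 114 = -14. Holds regardless of c. ✓
High-ability: 100 − c ≥ 48 − 5, so c ≤ 100 − 43 = 57.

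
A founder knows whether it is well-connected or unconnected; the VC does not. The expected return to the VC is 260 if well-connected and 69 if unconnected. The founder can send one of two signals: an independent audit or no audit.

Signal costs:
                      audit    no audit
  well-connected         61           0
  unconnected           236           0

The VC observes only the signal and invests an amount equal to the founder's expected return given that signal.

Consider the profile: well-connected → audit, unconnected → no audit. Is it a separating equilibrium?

Yes

If types separate, audit earns payment 260 and no audit earns 69.
Well-connected: audit gives 260 − 61 = 199; no audit gives 69 − 0 = 69. No deviation. ✓
Unconnected: no audit gives 69 − 0 = 69; audit gives 260 − 236 = 24. No deviation. ✓
Neither type gains from mimicking the other.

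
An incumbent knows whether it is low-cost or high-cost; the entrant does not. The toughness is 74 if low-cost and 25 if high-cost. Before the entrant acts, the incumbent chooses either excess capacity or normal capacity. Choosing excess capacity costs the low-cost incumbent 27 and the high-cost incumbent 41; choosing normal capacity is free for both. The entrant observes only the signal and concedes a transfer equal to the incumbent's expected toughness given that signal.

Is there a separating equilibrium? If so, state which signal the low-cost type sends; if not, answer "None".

Try low-cost → excess capacity, high-cost → normal capacity:
  If types separate, excess capacity earns payment 74 and normal capacity earns 25.
  Low-cost: excess capacity gives 74 − 27 = 47; normal capacity gives 25 − 0 = 25. No deviation. ✓
  High-cost: normal capacity gives 25 − 0 = 25; excess capacity gives 74 − 41 = 33. Would deviate. ✗
Try low-cost → normal capacity, high-cost → excess capacity:
  If types separate, normal capacity earns payment 74 and excess capacity earns 25.
  Low-cost: normal capacity gives 74 − 0 = 74; excess capacity gives 25 − 27 = -2. No deviation. ✓
  High-cost: excess capacity gives 25 − 41 = -16; normal capacity gives 74 − 0 = 74. Would deviate. ✗
Neither assignment is incentive-compatible.

None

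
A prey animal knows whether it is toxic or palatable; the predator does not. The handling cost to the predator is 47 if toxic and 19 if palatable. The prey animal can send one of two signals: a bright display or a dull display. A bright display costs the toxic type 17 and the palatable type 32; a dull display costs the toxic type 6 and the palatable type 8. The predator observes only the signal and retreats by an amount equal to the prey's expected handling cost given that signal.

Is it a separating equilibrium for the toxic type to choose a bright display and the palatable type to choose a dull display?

No

If types separate, bright display earns payment 47 and dull display earns 19.
Toxic: bright display gives 47 − 17 = 30; dull display gives 19 − 6 = 13. No deviation. ✓
Palatable: dull display gives 19 − 8 = 11; bright display gives 47 − 32 = 15. Would deviate. ✗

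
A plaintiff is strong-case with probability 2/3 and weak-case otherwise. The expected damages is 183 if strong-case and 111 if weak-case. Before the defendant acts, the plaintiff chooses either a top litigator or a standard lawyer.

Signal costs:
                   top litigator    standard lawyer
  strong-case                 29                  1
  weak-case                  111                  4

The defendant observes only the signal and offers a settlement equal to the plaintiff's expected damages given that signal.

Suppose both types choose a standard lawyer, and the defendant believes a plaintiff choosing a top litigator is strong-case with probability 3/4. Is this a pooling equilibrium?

Yes

On the equilibrium path (standard lawyer) the defendant holds the prior 2/3 and pays 2/3·183 + 1/3·111 = 159. Off-path (top litigator) belief 3/4 gives 3/4·183 + 1/4·111 = 165.
Strong-case: standard lawyer gives 159 − 1 = 158; top litigator gives 165 − 29 = 136. Stays. ✓
Weak-case: standard lawyer gives 159 − 4 = 155; top litigator gives 165 − 111 = 54. Stays. ✓
Beliefs are Bayes-consistent on-path and both types best-respond.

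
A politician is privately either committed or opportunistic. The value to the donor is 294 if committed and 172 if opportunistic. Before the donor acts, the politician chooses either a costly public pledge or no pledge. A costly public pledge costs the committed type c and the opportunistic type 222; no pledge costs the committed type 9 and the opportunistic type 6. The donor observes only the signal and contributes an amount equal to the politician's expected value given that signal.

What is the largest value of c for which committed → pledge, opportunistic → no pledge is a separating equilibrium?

Under separation: pledge → committed (pays 294); no pledge → opportunistic (pays 172).
Opportunistic: 172 − 6 = 166 ≥ 294 − 222 = 72. Holds regardless of c. ✓
Committed: 294 − c ≥ 172 − 9, so c ≤ 294 − 163 = 131.

131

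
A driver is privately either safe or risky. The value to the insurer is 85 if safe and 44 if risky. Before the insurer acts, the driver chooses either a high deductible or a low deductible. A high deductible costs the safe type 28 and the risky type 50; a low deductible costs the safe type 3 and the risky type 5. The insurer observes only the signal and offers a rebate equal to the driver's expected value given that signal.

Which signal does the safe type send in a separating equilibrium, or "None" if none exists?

Try safe → high deductible, risky → low deductible:
  If types separate, high deductible earns payment 85 and low deductible earns 44.
  Safe: high deductible gives 85 − 28 = 57; low deductible gives 44 − 3 = 41. No deviation. ✓
  Risky: low deductible gives 44 − 5 = 39; high deductible gives 85 − 50 = 35. No deviation. ✓
Both hold — the safe type sends high deductible.

high deductible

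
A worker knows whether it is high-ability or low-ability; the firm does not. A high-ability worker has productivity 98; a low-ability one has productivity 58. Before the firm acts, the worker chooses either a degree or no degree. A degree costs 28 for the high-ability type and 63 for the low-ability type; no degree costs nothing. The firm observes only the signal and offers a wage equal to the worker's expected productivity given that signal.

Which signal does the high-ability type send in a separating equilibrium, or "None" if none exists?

degree

Try high-ability → degree, low-ability → no degree:
  Under separation the firm infers type exactly: degree → high-ability (pays 98), no degree → low-ability (pays 58).
  High-ability: degree gives 98 − 28 = 70; no degree gives 58 − 0 = 58. No deviation. ✓
  Low-ability: no degree gives 58 − 0 = 58; degree gives 98 − 63 = 35. No deviation. ✓
Both hold — the high-ability type sends degree.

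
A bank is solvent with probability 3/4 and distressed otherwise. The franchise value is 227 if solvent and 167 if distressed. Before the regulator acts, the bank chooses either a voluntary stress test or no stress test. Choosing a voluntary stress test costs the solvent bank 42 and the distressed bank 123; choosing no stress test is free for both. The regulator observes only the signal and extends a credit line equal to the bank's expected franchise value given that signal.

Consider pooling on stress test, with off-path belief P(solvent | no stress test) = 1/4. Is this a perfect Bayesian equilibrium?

At the pooled signal (stress test) the regulator holds the prior 3/4 and pays 3/4·227 + 1/4·167 = 212. Off-path (no stress test) belief 1/4 gives 1/4·227 + 3/4·167 = 182.
Solvent: stress test gives 212 − 42 = 170; no stress test gives 182 − 0 = 182. Deviates. ✗
Distressed: stress test gives 212 − 123 = 89; no stress test gives 182 − 0 = 182. Deviates. ✗

No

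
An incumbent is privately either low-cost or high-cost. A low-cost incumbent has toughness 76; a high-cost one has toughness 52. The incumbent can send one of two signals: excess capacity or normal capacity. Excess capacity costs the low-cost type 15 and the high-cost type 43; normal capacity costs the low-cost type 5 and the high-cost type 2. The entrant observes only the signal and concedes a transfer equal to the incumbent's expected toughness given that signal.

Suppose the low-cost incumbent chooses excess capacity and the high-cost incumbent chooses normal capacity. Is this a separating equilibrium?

Yes

Under separation the entrant infers type exactly: excess capacity → low-cost (pays 76), normal capacity → high-cost (pays 52).
Low-cost: excess capacity gives 76 − 15 = 61; normal capacity gives 52 − 5 = 47. No deviation. ✓
High-cost: normal capacity gives 52 − 2 = 50; excess capacity gives 76 − 43 = 33. No deviation. ✓
Both incentive constraints hold.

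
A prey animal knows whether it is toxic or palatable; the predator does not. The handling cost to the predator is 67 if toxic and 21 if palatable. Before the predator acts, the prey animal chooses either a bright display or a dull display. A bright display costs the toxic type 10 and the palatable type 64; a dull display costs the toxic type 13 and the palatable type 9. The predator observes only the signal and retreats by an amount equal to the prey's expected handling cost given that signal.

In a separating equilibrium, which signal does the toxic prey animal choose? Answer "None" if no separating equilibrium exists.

bright display

Try toxic → bright display, palatable → dull display:
  If types separate, bright display earns payment 67 and dull display earns 21.
  Toxic: bright display gives 67 − 10 = 57; dull display gives 21 − 13 = 8. No deviation. ✓
  Palatable: dull display gives 21 − 9 = 12; bright display gives 67 − 64 = 3. No deviation. ✓
Both hold — the toxic type sends bright display.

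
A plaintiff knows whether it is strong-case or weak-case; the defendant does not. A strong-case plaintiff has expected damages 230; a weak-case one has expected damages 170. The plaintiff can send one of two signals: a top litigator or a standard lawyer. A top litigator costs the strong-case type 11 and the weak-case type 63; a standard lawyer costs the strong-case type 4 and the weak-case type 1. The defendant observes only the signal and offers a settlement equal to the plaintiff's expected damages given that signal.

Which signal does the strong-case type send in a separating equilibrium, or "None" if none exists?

top litigator

Try strong-case → top litigator, weak-case → standard lawyer:
  If types separate, top litigator earns payment 230 and standard lawyer earns 170.
  Strong-case: top litigator gives 230 − 11 = 219; standard lawyer gives 170 − 4 = 166. No deviation. ✓
  Weak-case: standard lawyer gives 170 − 1 = 169; top litigator gives 230 − 63 = 167. No deviation. ✓
Both hold — the strong-case type sends top litigator.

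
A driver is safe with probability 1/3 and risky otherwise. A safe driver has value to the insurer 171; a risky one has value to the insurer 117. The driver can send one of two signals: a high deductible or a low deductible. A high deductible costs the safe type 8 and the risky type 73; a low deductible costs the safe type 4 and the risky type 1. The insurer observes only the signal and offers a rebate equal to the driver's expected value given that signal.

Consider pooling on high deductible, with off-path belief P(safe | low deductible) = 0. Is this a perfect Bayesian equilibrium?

No

On the equilibrium path (high deductible) the insurer holds the prior 1/3 and pays 1/3·171 + 2/3·117 = 135. Off-path (low deductible) belief 0 gives 0·171 + 1·117 = 117.
Safe: high deductible gives 135 − 8 = 127; low deductible gives 117 − 4 = 113. Stays. ✓
Risky: high deductible gives 135 − 73 = 62; low deductible gives 117 − 1 = 116. Deviates. ✗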